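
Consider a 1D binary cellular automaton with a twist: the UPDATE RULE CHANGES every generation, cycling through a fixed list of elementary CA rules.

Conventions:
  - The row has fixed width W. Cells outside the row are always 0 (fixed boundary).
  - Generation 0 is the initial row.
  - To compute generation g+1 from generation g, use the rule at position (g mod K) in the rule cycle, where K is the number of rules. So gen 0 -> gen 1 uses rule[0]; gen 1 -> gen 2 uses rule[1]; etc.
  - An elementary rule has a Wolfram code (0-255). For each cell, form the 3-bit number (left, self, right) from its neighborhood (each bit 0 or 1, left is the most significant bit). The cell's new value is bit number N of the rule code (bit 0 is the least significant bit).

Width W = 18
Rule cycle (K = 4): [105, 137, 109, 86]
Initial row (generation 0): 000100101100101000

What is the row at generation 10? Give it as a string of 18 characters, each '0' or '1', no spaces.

Answer: 100000011001010010

Derivation:
Gen 0: 000100101100101000
Gen 1 (rule 105): 110000011100010011
Gen 2 (rule 137): 100111011001000010
Gen 3 (rule 109): 100101111001011010
Gen 4 (rule 86): 111100001111001011
Gen 5 (rule 105): 100101101001000111
Gen 6 (rule 137): 000001000000010110
Gen 7 (rule 109): 111101011111011110
Gen 8 (rule 86): 000101000001000011
Gen 9 (rule 105): 110010011100011011
Gen 10 (rule 137): 100000011001010010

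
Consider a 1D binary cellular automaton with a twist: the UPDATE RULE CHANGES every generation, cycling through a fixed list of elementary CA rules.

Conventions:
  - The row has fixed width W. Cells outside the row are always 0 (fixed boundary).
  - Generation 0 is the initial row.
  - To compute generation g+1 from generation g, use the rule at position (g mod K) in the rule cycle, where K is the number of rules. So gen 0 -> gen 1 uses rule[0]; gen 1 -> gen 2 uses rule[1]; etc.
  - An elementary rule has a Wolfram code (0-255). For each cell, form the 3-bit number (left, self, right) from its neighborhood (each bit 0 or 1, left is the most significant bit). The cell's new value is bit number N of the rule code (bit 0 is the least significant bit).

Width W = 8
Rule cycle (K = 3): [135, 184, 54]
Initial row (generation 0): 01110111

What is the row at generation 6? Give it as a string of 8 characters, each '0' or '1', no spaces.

Answer: 10011100

Derivation:
Gen 0: 01110111
Gen 1 (rule 135): 10100010
Gen 2 (rule 184): 01010001
Gen 3 (rule 54): 11111011
Gen 4 (rule 135): 01110000
Gen 5 (rule 184): 01101000
Gen 6 (rule 54): 10011100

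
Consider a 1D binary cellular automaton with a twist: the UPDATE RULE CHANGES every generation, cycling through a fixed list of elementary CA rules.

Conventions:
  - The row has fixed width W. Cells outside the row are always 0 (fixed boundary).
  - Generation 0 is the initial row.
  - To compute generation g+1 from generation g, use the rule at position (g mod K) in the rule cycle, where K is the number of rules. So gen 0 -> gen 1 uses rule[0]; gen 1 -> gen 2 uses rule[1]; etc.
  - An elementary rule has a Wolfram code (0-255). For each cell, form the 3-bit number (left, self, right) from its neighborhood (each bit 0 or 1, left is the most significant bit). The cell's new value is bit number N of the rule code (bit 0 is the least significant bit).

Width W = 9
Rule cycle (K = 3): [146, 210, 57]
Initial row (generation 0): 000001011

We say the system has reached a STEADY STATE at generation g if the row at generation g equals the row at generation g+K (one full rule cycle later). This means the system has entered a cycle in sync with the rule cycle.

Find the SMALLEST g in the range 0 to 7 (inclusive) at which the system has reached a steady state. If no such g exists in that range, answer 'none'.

Gen 0: 000001011
Gen 1 (rule 146): 000010000
Gen 2 (rule 210): 000101000
Gen 3 (rule 57): 110010111
Gen 4 (rule 146): 001100010
Gen 5 (rule 210): 010110101
Gen 6 (rule 57): 001101010
Gen 7 (rule 146): 010000001
Gen 8 (rule 210): 101000010
Gen 9 (rule 57): 010111001
Gen 10 (rule 146): 100010110

Answer: none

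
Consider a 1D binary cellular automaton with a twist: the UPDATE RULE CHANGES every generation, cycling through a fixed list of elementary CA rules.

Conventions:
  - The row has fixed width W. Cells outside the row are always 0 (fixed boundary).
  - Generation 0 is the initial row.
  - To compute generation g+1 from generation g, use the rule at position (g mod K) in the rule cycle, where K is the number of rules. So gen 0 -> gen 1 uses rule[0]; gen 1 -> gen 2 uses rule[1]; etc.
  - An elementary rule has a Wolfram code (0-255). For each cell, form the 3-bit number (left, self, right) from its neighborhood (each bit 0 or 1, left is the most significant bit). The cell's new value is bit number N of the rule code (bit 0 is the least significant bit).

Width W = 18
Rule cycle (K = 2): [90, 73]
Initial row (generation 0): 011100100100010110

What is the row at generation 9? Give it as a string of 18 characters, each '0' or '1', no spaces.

Gen 0: 011100100100010110
Gen 1 (rule 90): 110111011010100111
Gen 2 (rule 73): 110101011000000101
Gen 3 (rule 90): 110000011100001000
Gen 4 (rule 73): 110111010101100011
Gen 5 (rule 90): 110101000001110111
Gen 6 (rule 73): 110000011101010101
Gen 7 (rule 90): 111000110100000000
Gen 8 (rule 73): 101010110001111111
Gen 9 (rule 90): 000000111011000001

Answer: 000000111011000001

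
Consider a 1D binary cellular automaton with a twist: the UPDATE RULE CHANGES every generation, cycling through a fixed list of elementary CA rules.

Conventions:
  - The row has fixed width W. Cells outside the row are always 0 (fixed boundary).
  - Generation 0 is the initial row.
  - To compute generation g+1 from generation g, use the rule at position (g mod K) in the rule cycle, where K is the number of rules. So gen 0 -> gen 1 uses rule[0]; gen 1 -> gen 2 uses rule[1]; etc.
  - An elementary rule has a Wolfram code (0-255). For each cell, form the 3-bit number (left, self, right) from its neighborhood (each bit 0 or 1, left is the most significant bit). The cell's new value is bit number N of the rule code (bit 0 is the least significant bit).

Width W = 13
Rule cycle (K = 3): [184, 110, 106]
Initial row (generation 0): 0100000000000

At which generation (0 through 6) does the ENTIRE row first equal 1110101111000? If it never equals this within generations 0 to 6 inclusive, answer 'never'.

Gen 0: 0100000000000
Gen 1 (rule 184): 0010000000000
Gen 2 (rule 110): 0110000000000
Gen 3 (rule 106): 1110000000000
Gen 4 (rule 184): 1101000000000
Gen 5 (rule 110): 1111000000000
Gen 6 (rule 106): 1001000000000

Answer: never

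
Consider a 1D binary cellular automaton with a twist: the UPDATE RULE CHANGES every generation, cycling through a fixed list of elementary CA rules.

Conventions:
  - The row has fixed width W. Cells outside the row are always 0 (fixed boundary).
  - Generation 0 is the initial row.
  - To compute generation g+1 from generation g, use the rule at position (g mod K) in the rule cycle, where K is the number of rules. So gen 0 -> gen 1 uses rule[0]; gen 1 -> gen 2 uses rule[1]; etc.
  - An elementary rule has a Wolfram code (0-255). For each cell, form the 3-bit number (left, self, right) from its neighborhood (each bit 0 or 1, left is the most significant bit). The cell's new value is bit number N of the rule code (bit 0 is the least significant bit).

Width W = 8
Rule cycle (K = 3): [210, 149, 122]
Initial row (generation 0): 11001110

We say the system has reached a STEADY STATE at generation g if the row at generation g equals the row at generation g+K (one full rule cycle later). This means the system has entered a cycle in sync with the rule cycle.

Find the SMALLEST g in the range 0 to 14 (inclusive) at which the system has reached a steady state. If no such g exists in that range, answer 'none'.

Answer: none

Derivation:
Gen 0: 11001110
Gen 1 (rule 210): 01110111
Gen 2 (rule 149): 00100010
Gen 3 (rule 122): 01010101
Gen 4 (rule 210): 10000000
Gen 5 (rule 149): 11111111
Gen 6 (rule 122): 10000001
Gen 7 (rule 210): 01000010
Gen 8 (rule 149): 01111011
Gen 9 (rule 122): 11001111
Gen 10 (rule 210): 01110111
Gen 11 (rule 149): 00100010
Gen 12 (rule 122): 01010101
Gen 13 (rule 210): 10000000
Gen 14 (rule 149): 11111111
Gen 15 (rule 122): 10000001
Gen 16 (rule 210): 01000010
Gen 17 (rule 149): 01111011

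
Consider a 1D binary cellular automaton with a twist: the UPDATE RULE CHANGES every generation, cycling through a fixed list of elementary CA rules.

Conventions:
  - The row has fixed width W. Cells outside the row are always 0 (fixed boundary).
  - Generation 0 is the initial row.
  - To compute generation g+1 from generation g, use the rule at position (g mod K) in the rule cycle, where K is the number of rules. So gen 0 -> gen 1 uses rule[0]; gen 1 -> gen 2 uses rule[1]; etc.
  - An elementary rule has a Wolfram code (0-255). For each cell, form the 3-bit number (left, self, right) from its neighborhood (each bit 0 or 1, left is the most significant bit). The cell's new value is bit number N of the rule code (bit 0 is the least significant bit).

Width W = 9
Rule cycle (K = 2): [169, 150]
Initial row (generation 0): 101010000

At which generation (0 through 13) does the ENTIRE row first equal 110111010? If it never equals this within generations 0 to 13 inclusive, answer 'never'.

Gen 0: 101010000
Gen 1 (rule 169): 010100111
Gen 2 (rule 150): 110111010
Gen 3 (rule 169): 101110100
Gen 4 (rule 150): 100100110
Gen 5 (rule 169): 000000100
Gen 6 (rule 150): 000001110
Gen 7 (rule 169): 111101100
Gen 8 (rule 150): 011000010
Gen 9 (rule 169): 010011000
Gen 10 (rule 150): 111100100
Gen 11 (rule 169): 111000001
Gen 12 (rule 150): 010100011
Gen 13 (rule 169): 001001010

Answer: 2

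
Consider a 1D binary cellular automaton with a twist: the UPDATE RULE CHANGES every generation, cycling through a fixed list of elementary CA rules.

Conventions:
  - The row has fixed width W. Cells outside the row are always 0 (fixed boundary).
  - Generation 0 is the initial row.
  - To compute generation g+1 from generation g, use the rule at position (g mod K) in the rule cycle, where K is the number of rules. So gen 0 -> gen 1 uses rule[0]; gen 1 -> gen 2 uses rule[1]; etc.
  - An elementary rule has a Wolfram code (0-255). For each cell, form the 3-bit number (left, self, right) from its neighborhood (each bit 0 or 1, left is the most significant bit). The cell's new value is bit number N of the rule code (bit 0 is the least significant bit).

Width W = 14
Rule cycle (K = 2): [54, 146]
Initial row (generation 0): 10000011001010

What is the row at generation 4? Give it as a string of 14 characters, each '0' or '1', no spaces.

Gen 0: 10000011001010
Gen 1 (rule 54): 11000100111111
Gen 2 (rule 146): 00101011011110
Gen 3 (rule 54): 01111100100001
Gen 4 (rule 146): 10111011010010

Answer: 10111011010010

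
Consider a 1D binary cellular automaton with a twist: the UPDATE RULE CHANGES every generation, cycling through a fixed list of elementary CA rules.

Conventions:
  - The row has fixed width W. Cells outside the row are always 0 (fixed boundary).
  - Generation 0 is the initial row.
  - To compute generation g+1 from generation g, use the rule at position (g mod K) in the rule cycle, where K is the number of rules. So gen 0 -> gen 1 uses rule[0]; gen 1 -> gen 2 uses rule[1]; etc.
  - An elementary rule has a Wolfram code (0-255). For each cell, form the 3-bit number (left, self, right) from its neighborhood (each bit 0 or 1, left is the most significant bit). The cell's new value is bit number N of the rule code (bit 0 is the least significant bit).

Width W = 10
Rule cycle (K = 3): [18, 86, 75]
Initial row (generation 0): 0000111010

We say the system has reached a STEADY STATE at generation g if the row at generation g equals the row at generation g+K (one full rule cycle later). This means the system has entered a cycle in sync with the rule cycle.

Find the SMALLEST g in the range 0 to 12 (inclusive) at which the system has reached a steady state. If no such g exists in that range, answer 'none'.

Answer: 4

Derivation:
Gen 0: 0000111010
Gen 1 (rule 18): 0001000001
Gen 2 (rule 86): 0011100011
Gen 3 (rule 75): 1110101111
Gen 4 (rule 18): 0000000000
Gen 5 (rule 86): 0000000000
Gen 6 (rule 75): 1111111111
Gen 7 (rule 18): 0000000000
Gen 8 (rule 86): 0000000000
Gen 9 (rule 75): 1111111111
Gen 10 (rule 18): 0000000000
Gen 11 (rule 86): 0000000000
Gen 12 (rule 75): 1111111111
Gen 13 (rule 18): 0000000000
Gen 14 (rule 86): 0000000000
Gen 15 (rule 75): 1111111111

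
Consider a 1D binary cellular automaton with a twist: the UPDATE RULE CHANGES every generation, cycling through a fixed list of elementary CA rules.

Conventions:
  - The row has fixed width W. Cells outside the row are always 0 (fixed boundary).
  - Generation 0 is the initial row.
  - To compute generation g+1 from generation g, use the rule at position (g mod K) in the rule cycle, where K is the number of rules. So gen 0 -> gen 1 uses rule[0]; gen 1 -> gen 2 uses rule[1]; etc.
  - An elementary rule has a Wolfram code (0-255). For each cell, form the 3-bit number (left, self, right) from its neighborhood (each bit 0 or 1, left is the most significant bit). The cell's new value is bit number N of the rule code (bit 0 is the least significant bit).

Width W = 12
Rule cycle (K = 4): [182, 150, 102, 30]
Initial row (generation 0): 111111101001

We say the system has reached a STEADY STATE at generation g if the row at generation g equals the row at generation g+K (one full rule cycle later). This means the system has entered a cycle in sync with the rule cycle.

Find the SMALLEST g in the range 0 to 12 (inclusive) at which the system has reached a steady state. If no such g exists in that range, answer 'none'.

Answer: none

Derivation:
Gen 0: 111111101001
Gen 1 (rule 182): 011111011111
Gen 2 (rule 150): 101110001110
Gen 3 (rule 102): 110010010010
Gen 4 (rule 30): 101111111111
Gen 5 (rule 182): 110111111110
Gen 6 (rule 150): 000011111101
Gen 7 (rule 102): 000100000111
Gen 8 (rule 30): 001110001100
Gen 9 (rule 182): 010101010010
Gen 10 (rule 150): 110101011111
Gen 11 (rule 102): 011111100001
Gen 12 (rule 30): 110000010011
Gen 13 (rule 182): 001000111100
Gen 14 (rule 150): 011101011010
Gen 15 (rule 102): 100111101110
Gen 16 (rule 30): 111100001001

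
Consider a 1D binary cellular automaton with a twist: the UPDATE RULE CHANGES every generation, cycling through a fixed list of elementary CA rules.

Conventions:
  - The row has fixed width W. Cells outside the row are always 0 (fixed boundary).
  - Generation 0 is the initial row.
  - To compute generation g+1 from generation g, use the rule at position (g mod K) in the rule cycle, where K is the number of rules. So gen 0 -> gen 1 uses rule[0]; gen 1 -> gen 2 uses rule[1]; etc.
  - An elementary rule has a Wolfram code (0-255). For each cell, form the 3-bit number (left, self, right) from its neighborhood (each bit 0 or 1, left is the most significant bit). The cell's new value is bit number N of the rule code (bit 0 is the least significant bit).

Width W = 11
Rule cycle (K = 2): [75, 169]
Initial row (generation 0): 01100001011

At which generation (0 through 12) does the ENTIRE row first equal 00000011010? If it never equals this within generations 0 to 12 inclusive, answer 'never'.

Answer: 5

Derivation:
Gen 0: 01100001011
Gen 1 (rule 75): 11101110011
Gen 2 (rule 169): 11011100010
Gen 3 (rule 75): 11010101100
Gen 4 (rule 169): 10101011001
Gen 5 (rule 75): 00000011010
Gen 6 (rule 169): 11111010100
Gen 7 (rule 75): 10001000001
Gen 8 (rule 169): 00100011100
Gen 9 (rule 75): 11001110101
Gen 10 (rule 169): 10001101010
Gen 11 (rule 75): 00111100000
Gen 12 (rule 169): 10111001111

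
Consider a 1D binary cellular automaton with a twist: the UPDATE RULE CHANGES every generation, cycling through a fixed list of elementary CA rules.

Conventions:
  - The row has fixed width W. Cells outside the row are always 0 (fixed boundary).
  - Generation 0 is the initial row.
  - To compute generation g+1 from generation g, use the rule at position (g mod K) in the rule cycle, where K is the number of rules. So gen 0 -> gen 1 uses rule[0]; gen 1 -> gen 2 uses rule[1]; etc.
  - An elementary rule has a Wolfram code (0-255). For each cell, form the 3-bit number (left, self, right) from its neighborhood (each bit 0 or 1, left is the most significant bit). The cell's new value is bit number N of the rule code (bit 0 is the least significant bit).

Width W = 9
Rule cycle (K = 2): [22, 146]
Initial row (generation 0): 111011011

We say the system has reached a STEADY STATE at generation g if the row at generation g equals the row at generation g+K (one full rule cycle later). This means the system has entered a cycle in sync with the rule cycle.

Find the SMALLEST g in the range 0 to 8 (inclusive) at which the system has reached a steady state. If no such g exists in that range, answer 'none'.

Gen 0: 111011011
Gen 1 (rule 22): 000000000
Gen 2 (rule 146): 000000000
Gen 3 (rule 22): 000000000
Gen 4 (rule 146): 000000000
Gen 5 (rule 22): 000000000
Gen 6 (rule 146): 000000000
Gen 7 (rule 22): 000000000
Gen 8 (rule 146): 000000000
Gen 9 (rule 22): 000000000
Gen 10 (rule 146): 000000000

Answer: 1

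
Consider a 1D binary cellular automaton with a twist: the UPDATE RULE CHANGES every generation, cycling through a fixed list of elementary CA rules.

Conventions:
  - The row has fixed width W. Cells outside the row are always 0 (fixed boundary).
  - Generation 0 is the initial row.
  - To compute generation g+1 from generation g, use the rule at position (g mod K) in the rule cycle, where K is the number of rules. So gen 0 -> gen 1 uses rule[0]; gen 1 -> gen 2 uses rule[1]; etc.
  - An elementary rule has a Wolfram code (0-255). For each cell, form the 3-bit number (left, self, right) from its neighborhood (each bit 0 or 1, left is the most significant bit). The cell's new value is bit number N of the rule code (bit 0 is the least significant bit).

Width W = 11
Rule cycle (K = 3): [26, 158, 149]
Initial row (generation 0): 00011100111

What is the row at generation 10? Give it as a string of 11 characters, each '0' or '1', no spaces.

Gen 0: 00011100111
Gen 1 (rule 26): 00110011100
Gen 2 (rule 158): 01101111010
Gen 3 (rule 149): 00000110011
Gen 4 (rule 26): 00001101110
Gen 5 (rule 158): 00011001101
Gen 6 (rule 149): 11000100001
Gen 7 (rule 26): 10101010010
Gen 8 (rule 158): 10101011111
Gen 9 (rule 149): 10101001110
Gen 10 (rule 26): 00000111001

Answer: 00000111001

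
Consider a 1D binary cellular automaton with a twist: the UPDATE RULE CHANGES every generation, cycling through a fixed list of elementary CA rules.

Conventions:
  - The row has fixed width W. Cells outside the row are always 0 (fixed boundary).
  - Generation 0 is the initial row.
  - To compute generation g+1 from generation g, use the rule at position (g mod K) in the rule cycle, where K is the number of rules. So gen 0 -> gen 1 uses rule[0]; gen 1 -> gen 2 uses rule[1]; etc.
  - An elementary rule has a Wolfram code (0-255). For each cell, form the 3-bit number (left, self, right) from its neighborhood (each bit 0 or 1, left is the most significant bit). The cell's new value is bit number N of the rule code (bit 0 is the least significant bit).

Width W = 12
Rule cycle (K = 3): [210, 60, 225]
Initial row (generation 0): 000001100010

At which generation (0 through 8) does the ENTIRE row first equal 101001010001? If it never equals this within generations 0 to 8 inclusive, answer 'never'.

Gen 0: 000001100010
Gen 1 (rule 210): 000010110101
Gen 2 (rule 60): 000011101111
Gen 3 (rule 225): 111001110111
Gen 4 (rule 210): 011110110011
Gen 5 (rule 60): 010001101010
Gen 6 (rule 225): 000100110100
Gen 7 (rule 210): 001011010010
Gen 8 (rule 60): 001110111011

Answer: never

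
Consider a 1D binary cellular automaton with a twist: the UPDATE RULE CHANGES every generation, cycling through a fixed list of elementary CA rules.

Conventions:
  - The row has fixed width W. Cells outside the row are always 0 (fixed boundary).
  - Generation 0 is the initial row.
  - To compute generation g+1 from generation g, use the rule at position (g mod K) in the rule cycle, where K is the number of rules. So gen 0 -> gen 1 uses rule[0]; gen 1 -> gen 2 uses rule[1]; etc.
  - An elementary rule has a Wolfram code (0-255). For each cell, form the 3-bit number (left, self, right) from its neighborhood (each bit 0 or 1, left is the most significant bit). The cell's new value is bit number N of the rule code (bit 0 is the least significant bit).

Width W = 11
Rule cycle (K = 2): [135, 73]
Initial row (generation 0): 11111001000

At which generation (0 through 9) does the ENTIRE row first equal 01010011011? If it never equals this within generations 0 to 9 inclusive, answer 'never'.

Answer: 2

Derivation:
Gen 0: 11111001000
Gen 1 (rule 135): 01110011011
Gen 2 (rule 73): 01010011011
Gen 3 (rule 135): 11010100000
Gen 4 (rule 73): 11000001111
Gen 5 (rule 135): 00011110110
Gen 6 (rule 73): 11010010110
Gen 7 (rule 135): 00010110000
Gen 8 (rule 73): 11000110111
Gen 9 (rule 135): 00011000010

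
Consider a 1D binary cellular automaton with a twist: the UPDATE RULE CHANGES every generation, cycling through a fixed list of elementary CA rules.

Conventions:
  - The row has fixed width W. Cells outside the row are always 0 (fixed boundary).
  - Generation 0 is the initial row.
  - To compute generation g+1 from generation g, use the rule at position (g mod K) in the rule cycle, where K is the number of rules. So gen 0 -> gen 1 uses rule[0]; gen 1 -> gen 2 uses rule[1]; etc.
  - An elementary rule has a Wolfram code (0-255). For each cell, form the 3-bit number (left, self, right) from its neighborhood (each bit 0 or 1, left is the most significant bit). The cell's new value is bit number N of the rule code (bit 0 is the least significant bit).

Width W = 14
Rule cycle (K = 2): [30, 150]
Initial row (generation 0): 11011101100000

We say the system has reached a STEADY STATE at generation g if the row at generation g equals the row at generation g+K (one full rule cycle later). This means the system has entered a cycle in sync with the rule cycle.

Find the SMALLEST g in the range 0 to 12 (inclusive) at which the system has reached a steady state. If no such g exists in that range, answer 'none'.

Answer: none

Derivation:
Gen 0: 11011101100000
Gen 1 (rule 30): 10010001010000
Gen 2 (rule 150): 11111011011000
Gen 3 (rule 30): 10000010010100
Gen 4 (rule 150): 11000111110110
Gen 5 (rule 30): 10101100000101
Gen 6 (rule 150): 10100010001101
Gen 7 (rule 30): 10110111011001
Gen 8 (rule 150): 10000010000111
Gen 9 (rule 30): 11000111001100
Gen 10 (rule 150): 00101010110010
Gen 11 (rule 30): 01101010101111
Gen 12 (rule 150): 10001010100110
Gen 13 (rule 30): 11011010111101
Gen 14 (rule 150): 00000010011001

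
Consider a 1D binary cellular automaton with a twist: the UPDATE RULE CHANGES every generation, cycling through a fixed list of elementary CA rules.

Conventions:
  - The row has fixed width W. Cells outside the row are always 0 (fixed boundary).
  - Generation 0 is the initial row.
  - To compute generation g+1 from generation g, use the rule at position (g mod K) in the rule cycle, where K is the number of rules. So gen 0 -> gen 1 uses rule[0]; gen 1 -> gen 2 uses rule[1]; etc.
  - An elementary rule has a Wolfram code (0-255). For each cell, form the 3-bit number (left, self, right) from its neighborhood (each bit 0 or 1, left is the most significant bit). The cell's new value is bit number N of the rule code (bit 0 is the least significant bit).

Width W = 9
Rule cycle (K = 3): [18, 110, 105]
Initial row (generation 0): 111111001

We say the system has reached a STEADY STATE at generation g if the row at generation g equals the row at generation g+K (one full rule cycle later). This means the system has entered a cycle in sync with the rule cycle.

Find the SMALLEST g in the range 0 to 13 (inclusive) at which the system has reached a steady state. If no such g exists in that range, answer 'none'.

Answer: 7

Derivation:
Gen 0: 111111001
Gen 1 (rule 18): 000000110
Gen 2 (rule 110): 000001110
Gen 3 (rule 105): 111101010
Gen 4 (rule 18): 000000001
Gen 5 (rule 110): 000000011
Gen 6 (rule 105): 111111011
Gen 7 (rule 18): 000000000
Gen 8 (rule 110): 000000000
Gen 9 (rule 105): 111111111
Gen 10 (rule 18): 000000000
Gen 11 (rule 110): 000000000
Gen 12 (rule 105): 111111111
Gen 13 (rule 18): 000000000
Gen 14 (rule 110): 000000000
Gen 15 (rule 105): 111111111
Gen 16 (rule 18): 000000000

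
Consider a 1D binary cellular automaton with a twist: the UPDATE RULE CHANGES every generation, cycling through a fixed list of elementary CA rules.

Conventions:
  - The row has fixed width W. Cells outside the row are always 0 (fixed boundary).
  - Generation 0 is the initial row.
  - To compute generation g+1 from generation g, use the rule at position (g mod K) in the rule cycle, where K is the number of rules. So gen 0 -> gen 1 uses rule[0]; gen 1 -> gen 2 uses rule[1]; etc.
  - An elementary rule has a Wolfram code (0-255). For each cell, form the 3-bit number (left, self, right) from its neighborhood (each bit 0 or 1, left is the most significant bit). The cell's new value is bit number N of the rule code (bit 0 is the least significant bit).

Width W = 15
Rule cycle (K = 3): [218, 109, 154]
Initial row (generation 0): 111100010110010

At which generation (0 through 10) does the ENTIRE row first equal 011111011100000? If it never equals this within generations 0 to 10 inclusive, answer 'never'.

Answer: never

Derivation:
Gen 0: 111100010110010
Gen 1 (rule 218): 111110100111101
Gen 2 (rule 109): 100011100100111
Gen 3 (rule 154): 010111011011110
Gen 4 (rule 218): 100111011011111
Gen 5 (rule 109): 100101111110001
Gen 6 (rule 154): 011001111101010
Gen 7 (rule 218): 111111111100001
Gen 8 (rule 109): 100000000101101
Gen 9 (rule 154): 010000001001000
Gen 10 (rule 218): 101000010110100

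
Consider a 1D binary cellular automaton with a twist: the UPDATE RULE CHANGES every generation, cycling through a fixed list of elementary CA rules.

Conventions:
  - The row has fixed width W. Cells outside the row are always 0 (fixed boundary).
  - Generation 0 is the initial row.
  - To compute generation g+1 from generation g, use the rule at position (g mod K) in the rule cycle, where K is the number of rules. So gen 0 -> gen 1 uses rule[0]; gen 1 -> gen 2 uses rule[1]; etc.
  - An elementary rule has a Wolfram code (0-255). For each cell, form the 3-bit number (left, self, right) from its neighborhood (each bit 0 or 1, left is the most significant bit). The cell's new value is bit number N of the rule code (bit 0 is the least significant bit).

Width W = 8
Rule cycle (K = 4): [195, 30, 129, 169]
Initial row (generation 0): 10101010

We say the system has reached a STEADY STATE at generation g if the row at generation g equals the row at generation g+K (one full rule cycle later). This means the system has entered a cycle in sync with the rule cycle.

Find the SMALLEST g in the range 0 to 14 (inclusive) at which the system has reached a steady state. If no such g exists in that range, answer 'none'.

Gen 0: 10101010
Gen 1 (rule 195): 00000000
Gen 2 (rule 30): 00000000
Gen 3 (rule 129): 11111111
Gen 4 (rule 169): 11111110
Gen 5 (rule 195): 01111110
Gen 6 (rule 30): 11000001
Gen 7 (rule 129): 00011100
Gen 8 (rule 169): 11011001
Gen 9 (rule 195): 01001010
Gen 10 (rule 30): 11111011
Gen 11 (rule 129): 01110000
Gen 12 (rule 169): 01100111
Gen 13 (rule 195): 10101011
Gen 14 (rule 30): 10101010
Gen 15 (rule 129): 00000000
Gen 16 (rule 169): 11111111
Gen 17 (rule 195): 01111111
Gen 18 (rule 30): 11000000

Answer: none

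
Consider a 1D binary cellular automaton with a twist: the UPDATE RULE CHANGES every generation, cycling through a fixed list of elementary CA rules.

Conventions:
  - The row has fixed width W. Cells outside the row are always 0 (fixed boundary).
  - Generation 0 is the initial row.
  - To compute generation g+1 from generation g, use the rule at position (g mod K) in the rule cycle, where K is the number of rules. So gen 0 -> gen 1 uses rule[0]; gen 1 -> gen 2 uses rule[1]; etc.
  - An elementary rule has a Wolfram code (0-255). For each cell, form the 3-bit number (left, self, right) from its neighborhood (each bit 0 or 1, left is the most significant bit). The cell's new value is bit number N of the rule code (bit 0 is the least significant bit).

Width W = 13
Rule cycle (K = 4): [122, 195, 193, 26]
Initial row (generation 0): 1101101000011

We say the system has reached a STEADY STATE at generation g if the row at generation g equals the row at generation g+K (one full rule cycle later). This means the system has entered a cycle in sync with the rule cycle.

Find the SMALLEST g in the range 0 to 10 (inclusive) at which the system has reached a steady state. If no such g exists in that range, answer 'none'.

Answer: none

Derivation:
Gen 0: 1101101000011
Gen 1 (rule 122): 1111110100111
Gen 2 (rule 195): 0111110001011
Gen 3 (rule 193): 0011110100001
Gen 4 (rule 26): 0110000010010
Gen 5 (rule 122): 1111000101101
Gen 6 (rule 195): 0111011000100
Gen 7 (rule 193): 0011001010001
Gen 8 (rule 26): 0110110001010
Gen 9 (rule 122): 1111111010101
Gen 10 (rule 195): 0111111000000
Gen 11 (rule 193): 0011111011111
Gen 12 (rule 26): 0110000010000
Gen 13 (rule 122): 1111000101000
Gen 14 (rule 195): 0111011000011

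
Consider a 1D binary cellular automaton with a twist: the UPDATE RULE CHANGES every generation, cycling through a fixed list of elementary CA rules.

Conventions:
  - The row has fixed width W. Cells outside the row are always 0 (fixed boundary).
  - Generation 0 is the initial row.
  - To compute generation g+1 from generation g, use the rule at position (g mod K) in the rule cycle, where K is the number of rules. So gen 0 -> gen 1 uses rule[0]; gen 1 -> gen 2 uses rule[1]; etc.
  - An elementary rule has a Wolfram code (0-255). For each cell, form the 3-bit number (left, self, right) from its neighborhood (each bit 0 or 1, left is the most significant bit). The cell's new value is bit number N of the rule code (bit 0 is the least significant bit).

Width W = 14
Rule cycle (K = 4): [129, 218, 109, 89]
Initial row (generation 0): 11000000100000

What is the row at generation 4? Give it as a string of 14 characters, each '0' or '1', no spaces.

Gen 0: 11000000100000
Gen 1 (rule 129): 00011110001111
Gen 2 (rule 218): 00111111011111
Gen 3 (rule 109): 10100001110001
Gen 4 (rule 89): 00011101011100

Answer: 00011101011100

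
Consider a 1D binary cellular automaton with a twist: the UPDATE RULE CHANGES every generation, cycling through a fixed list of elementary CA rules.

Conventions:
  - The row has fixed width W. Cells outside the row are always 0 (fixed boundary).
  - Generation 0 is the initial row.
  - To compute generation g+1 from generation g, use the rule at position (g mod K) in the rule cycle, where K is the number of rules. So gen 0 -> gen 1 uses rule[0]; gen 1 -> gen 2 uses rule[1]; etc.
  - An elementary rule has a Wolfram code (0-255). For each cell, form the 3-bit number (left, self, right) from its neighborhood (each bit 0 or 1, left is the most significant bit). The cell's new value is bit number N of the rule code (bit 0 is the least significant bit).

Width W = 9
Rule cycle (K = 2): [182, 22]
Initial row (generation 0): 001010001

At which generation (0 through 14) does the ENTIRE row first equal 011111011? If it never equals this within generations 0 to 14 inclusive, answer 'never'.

Gen 0: 001010001
Gen 1 (rule 182): 011111011
Gen 2 (rule 22): 100000000
Gen 3 (rule 182): 110000000
Gen 4 (rule 22): 001000000
Gen 5 (rule 182): 011100000
Gen 6 (rule 22): 100010000
Gen 7 (rule 182): 110111000
Gen 8 (rule 22): 000000100
Gen 9 (rule 182): 000001110
Gen 10 (rule 22): 000010001
Gen 11 (rule 182): 000111011
Gen 12 (rule 22): 001000000
Gen 13 (rule 182): 011100000
Gen 14 (rule 22): 100010000

Answer: 1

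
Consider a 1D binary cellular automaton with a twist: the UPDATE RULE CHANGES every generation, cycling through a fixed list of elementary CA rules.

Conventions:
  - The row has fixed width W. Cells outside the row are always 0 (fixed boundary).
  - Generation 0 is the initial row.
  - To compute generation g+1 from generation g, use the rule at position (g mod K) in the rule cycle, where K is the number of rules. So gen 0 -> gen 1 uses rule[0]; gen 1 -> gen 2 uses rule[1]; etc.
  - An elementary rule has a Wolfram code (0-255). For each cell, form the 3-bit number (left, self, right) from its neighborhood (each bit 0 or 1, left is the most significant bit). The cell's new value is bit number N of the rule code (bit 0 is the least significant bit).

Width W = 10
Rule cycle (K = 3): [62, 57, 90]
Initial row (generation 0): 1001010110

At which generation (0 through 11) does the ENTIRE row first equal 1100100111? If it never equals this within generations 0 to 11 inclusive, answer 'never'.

Answer: never

Derivation:
Gen 0: 1001010110
Gen 1 (rule 62): 1111111101
Gen 2 (rule 57): 1000000010
Gen 3 (rule 90): 0100000101
Gen 4 (rule 62): 1110001111
Gen 5 (rule 57): 1001101000
Gen 6 (rule 90): 0111100100
Gen 7 (rule 62): 1100011110
Gen 8 (rule 57): 1011010001
Gen 9 (rule 90): 0011001010
Gen 10 (rule 62): 0110111111
Gen 11 (rule 57): 0101100000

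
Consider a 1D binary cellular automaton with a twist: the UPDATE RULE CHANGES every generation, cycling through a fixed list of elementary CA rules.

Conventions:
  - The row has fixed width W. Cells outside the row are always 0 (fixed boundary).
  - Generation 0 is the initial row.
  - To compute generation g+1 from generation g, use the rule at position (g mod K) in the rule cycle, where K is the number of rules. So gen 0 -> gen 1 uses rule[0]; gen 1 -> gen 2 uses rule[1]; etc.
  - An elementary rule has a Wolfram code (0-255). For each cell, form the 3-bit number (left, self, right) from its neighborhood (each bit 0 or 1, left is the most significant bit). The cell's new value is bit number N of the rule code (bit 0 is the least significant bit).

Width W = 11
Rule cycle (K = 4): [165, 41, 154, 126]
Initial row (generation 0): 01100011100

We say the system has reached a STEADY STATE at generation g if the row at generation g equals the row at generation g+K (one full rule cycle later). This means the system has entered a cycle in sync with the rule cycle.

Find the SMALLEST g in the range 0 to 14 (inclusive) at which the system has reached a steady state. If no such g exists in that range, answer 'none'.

Answer: none

Derivation:
Gen 0: 01100011100
Gen 1 (rule 165): 00001001001
Gen 2 (rule 41): 11100000000
Gen 3 (rule 154): 11010000000
Gen 4 (rule 126): 11111000000
Gen 5 (rule 165): 01110011111
Gen 6 (rule 41): 01000010000
Gen 7 (rule 154): 10100101000
Gen 8 (rule 126): 11111111100
Gen 9 (rule 165): 01111111001
Gen 10 (rule 41): 01000000000
Gen 11 (rule 154): 10100000000
Gen 12 (rule 126): 11110000000
Gen 13 (rule 165): 01100111111
Gen 14 (rule 41): 01000100000
Gen 15 (rule 154): 10101010000
Gen 16 (rule 126): 11111111000
Gen 17 (rule 165): 01111110011
Gen 18 (rule 41): 01000000010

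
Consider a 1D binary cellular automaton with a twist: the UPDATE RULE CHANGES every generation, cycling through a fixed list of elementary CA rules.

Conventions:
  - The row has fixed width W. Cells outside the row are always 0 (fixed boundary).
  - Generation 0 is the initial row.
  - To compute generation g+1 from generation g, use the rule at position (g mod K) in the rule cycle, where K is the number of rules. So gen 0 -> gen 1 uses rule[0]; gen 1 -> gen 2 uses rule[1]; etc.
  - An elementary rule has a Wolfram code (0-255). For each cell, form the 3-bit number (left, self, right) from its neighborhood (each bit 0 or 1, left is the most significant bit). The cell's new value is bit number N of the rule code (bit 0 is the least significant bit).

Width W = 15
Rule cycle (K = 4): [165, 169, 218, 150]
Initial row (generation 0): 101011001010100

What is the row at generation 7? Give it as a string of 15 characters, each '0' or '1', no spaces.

Answer: 001110001011010

Derivation:
Gen 0: 101011001010100
Gen 1 (rule 165): 111100001111101
Gen 2 (rule 169): 111001101111010
Gen 3 (rule 218): 111111101111001
Gen 4 (rule 150): 011111000110111
Gen 5 (rule 165): 001110010001010
Gen 6 (rule 169): 101100000100100
Gen 7 (rule 218): 001110001011010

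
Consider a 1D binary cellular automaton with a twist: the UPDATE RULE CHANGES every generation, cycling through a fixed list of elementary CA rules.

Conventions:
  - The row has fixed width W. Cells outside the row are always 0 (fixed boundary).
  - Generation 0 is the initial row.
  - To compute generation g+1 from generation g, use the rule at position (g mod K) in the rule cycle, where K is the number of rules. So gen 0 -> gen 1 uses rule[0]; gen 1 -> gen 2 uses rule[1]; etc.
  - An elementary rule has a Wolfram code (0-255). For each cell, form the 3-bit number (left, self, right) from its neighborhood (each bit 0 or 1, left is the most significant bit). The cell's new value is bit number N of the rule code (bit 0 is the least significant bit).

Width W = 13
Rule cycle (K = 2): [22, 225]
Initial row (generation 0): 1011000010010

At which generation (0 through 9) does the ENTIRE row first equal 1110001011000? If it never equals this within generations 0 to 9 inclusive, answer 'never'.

Answer: 9

Derivation:
Gen 0: 1011000010010
Gen 1 (rule 22): 1000100111111
Gen 2 (rule 225): 0010000011111
Gen 3 (rule 22): 0111000100000
Gen 4 (rule 225): 0011010001111
Gen 5 (rule 22): 0100011010000
Gen 6 (rule 225): 0001001100111
Gen 7 (rule 22): 0011110011000
Gen 8 (rule 225): 1001110001011
Gen 9 (rule 22): 1110001011000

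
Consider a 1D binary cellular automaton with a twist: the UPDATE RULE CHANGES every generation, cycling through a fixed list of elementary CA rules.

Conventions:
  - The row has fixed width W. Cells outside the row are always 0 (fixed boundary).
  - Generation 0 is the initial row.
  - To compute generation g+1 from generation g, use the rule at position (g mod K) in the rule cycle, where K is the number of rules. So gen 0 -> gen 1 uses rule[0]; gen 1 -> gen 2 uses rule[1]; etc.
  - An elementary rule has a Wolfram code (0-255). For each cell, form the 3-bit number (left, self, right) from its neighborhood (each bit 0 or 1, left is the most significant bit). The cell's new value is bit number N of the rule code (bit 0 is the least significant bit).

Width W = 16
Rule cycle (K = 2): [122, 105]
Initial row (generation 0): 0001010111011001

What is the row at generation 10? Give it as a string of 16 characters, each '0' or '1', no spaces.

Gen 0: 0001010111011001
Gen 1 (rule 122): 0010101101111110
Gen 2 (rule 105): 1001011111000010
Gen 3 (rule 122): 0110110001100101
Gen 4 (rule 105): 0111110101100010
Gen 5 (rule 122): 1100011011110101
Gen 6 (rule 105): 1101011110011010
Gen 7 (rule 122): 1110110011111101
Gen 8 (rule 105): 1011110010000110
Gen 9 (rule 122): 0110011101001111
Gen 10 (rule 105): 0110010110001001

Answer: 0110010110001001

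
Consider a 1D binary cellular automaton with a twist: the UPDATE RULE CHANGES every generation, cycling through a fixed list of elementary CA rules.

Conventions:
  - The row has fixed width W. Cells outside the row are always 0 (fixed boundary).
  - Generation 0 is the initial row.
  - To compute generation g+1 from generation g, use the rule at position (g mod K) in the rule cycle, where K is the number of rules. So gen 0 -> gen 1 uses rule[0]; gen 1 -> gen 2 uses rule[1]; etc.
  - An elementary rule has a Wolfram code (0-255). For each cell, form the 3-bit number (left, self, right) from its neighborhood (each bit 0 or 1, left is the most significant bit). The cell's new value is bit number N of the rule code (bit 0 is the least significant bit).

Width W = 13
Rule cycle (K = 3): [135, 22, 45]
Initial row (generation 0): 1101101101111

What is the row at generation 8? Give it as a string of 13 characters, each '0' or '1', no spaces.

Gen 0: 1101101101111
Gen 1 (rule 135): 0000000000110
Gen 2 (rule 22): 0000000001001
Gen 3 (rule 45): 1111111101001
Gen 4 (rule 135): 0111111001011
Gen 5 (rule 22): 1000000111000
Gen 6 (rule 45): 1011110100011
Gen 7 (rule 135): 1001100101100
Gen 8 (rule 22): 1110011100010

Answer: 1110011100010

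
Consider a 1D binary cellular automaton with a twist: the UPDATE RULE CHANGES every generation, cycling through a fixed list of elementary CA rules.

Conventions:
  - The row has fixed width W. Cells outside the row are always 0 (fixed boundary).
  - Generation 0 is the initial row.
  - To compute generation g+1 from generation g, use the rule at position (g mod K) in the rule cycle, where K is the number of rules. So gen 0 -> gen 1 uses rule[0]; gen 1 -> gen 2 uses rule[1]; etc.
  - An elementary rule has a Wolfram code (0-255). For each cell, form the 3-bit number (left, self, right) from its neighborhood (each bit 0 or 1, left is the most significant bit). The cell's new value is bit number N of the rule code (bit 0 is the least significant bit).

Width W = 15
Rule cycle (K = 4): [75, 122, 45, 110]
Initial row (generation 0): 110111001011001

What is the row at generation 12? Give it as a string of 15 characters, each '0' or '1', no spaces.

Gen 0: 110111001011001
Gen 1 (rule 75): 110101010011010
Gen 2 (rule 122): 111010101111101
Gen 3 (rule 45): 100111111000011
Gen 4 (rule 110): 101100001000111
Gen 5 (rule 75): 001101110011101
Gen 6 (rule 122): 011111011110110
Gen 7 (rule 45): 010000110001100
Gen 8 (rule 110): 110001110011100
Gen 9 (rule 75): 110111010110101
Gen 10 (rule 122): 111101101111010
Gen 11 (rule 45): 100011011000110
Gen 12 (rule 110): 100111111001110

Answer: 100111111001110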